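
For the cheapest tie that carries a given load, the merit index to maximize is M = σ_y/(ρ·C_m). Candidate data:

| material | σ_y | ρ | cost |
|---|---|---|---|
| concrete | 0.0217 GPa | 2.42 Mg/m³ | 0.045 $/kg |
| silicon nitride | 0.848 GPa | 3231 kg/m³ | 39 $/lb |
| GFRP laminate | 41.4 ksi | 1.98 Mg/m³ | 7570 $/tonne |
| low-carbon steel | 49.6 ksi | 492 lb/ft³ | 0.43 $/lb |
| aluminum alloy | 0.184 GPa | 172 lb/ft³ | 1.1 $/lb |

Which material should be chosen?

concrete

After converting to SI:
  concrete: σ_y = 21.70 MPa, ρ = 2420 kg/m³, cost = 0.04500 $/kg
  silicon nitride: σ_y = 848.0 MPa, ρ = 3231 kg/m³, cost = 85.98 $/kg
  GFRP laminate: σ_y = 285.4 MPa, ρ = 1980 kg/m³, cost = 7.570 $/kg
  low-carbon steel: σ_y = 342.0 MPa, ρ = 7881 kg/m³, cost = 0.9480 $/kg
  aluminum alloy: σ_y = 184.0 MPa, ρ = 2755 kg/m³, cost = 2.425 $/kg
  concrete: M = 199 kN·m per $
  low-carbon steel: M = 45.8 kN·m per $
  aluminum alloy: M = 27.5 kN·m per $
  GFRP laminate: M = 19.0 kN·m per $
  silicon nitride: M = 3.05 kN·m per $
Concrete has the largest M.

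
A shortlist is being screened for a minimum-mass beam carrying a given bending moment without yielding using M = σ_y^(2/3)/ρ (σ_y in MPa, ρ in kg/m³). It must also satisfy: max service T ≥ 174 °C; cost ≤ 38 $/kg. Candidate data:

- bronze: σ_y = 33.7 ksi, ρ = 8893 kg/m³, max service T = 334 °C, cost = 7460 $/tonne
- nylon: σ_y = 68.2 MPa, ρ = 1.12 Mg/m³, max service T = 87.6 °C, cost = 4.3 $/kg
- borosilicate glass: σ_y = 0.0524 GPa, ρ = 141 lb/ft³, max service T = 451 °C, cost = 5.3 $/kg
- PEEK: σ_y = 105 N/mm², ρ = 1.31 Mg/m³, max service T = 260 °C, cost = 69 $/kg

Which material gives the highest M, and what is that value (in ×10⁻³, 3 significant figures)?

borosilicate glass, M = 6.20×10⁻³

Screen on constraints: max service T ≥ 174 °C; cost ≤ 38 $/kg. Survivors: bronze, borosilicate glass.
Putting every candidate on a common basis:
  bronze: σ_y = 232.4 MPa, ρ = 8893 kg/m³
  borosilicate glass: σ_y = 52.40 MPa, ρ = 2259 kg/m³
  borosilicate glass: M = 6.20×10⁻³
  bronze: M = 4.25×10⁻³
Borosilicate glass ranks first.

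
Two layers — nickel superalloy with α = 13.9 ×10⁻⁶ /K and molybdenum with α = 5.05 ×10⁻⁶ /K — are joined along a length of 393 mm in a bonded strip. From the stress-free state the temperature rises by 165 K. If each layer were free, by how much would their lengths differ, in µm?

574 µm

Δα = |13.9 − 5.05|×10⁻⁶/K = 8.85×10⁻⁶/K.
ΔL_mismatch = Δα·L·ΔT = 8.85×10⁻⁶ × 393.0 mm × 165.0 K = 574 µm.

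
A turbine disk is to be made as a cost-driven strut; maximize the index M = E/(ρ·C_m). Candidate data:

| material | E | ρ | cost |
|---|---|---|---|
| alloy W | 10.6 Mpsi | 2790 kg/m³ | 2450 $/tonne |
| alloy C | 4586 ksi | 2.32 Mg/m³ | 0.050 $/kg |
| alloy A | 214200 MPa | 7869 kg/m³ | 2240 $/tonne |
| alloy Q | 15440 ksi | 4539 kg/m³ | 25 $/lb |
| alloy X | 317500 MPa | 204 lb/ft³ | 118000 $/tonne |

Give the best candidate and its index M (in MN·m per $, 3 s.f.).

Normalizing units and computing the index:
  alloy W: E = 73.08 GPa, ρ = 2790 kg/m³, cost = 2.450 $/kg
  alloy C: E = 31.62 GPa, ρ = 2320 kg/m³, cost = 0.05000 $/kg
  alloy A: E = 214.2 GPa, ρ = 7869 kg/m³, cost = 2.240 $/kg
  alloy Q: E = 106.5 GPa, ρ = 4539 kg/m³, cost = 55.11 $/kg
  alloy X: E = 317.5 GPa, ρ = 3268 kg/m³, cost = 118.0 $/kg
  alloy C: M = 273 MN·m per $
  alloy A: M = 12.2 MN·m per $
  alloy W: M = 10.7 MN·m per $
  alloy X: M = 0.823 MN·m per $
  alloy Q: M = 0.426 MN·m per $
Alloy C has the largest M.

alloy C, M = 273 MN·m per $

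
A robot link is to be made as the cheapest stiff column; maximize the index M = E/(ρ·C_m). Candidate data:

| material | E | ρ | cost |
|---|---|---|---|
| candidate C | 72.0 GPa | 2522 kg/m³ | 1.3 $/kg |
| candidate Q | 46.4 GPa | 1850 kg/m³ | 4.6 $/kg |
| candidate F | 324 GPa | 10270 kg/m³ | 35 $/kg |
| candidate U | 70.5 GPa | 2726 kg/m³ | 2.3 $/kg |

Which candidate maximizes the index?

candidate C

Per-candidate index values:
  candidate C: M = 22.0 MN·m per $
  candidate U: M = 11.2 MN·m per $
  candidate Q: M = 5.45 MN·m per $
  candidate F: M = 0.901 MN·m per $
The maximum is for candidate C.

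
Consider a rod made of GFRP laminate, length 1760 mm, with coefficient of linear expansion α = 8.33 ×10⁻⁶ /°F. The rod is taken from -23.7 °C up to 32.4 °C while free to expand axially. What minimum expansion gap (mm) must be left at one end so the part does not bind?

Convert α: 8.33×10⁻⁶/°F × (9/5) = 15.0×10⁻⁶/K.
ΔT = 32.4 − (-23.7) = 56.10 K.
ΔL = α·L₀·ΔT = 15.0×10⁻⁶ × 1760 mm × 56.10 K = 1.48 mm.

1.48 mm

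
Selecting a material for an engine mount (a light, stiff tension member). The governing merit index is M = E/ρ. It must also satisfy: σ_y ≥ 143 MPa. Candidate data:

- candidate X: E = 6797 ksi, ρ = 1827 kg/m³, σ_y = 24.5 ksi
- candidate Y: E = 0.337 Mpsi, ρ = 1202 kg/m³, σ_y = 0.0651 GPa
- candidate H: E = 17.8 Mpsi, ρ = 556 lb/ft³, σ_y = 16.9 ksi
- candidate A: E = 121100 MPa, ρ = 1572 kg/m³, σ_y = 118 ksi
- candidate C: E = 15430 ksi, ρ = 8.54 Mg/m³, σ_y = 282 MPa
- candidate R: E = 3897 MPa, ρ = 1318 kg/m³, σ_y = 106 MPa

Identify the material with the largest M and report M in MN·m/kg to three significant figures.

candidate A, M = 77.0 MN·m/kg

Screen on constraints: σ_y ≥ 143 MPa. Survivors: candidate X, candidate A, candidate C.
After converting to SI:
  candidate X: E = 46.86 GPa, ρ = 1827 kg/m³
  candidate A: E = 121.1 GPa, ρ = 1572 kg/m³
  candidate C: E = 106.4 GPa, ρ = 8540 kg/m³
  candidate A: M = 77.0 MN·m/kg
  candidate X: M = 25.7 MN·m/kg
  candidate C: M = 12.5 MN·m/kg
Candidate A ranks first.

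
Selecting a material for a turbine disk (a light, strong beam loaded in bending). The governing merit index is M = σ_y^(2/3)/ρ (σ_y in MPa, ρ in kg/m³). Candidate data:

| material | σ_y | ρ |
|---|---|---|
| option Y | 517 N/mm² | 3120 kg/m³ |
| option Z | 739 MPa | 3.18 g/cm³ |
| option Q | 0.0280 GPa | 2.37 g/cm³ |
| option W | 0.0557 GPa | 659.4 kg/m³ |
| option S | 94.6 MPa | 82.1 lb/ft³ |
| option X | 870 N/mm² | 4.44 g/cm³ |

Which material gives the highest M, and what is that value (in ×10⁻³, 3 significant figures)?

In SI units:
  option Y: σ_y = 517.0 MPa, ρ = 3120 kg/m³
  option Z: σ_y = 739.0 MPa, ρ = 3180 kg/m³
  option Q: σ_y = 28.00 MPa, ρ = 2370 kg/m³
  option W: σ_y = 55.70 MPa, ρ = 659.4 kg/m³
  option S: σ_y = 94.60 MPa, ρ = 1315 kg/m³
  option X: σ_y = 870.0 MPa, ρ = 4440 kg/m³
  option Z: M = 25.7×10⁻³
  option W: M = 22.1×10⁻³
  option Y: M = 20.6×10⁻³
  option X: M = 20.5×10⁻³
  option S: M = 15.8×10⁻³
  option Q: M = 3.89×10⁻³
Highest index: option Z.

option Z, M = 25.7×10⁻³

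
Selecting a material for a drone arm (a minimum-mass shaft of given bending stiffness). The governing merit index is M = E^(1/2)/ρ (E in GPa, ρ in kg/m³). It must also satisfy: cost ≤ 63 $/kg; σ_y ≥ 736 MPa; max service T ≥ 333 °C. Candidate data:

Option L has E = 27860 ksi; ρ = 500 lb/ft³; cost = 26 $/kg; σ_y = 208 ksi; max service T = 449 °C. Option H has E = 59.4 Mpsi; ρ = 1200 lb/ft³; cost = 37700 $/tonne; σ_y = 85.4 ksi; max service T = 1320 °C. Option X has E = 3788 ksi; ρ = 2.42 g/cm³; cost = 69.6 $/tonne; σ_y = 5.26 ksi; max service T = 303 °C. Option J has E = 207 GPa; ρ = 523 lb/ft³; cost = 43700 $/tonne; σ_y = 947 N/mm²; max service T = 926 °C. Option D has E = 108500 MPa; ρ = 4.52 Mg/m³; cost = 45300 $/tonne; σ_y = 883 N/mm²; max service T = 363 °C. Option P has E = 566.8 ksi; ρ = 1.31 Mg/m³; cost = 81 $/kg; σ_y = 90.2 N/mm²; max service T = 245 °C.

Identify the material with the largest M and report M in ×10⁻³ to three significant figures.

Screen on constraints: cost ≤ 63 $/kg; σ_y ≥ 736 MPa; max service T ≥ 333 °C. Survivors: option L, option J, option D.
Putting every candidate on a common basis:
  option L: E = 192.1 GPa, ρ = 8009 kg/m³
  option J: E = 207.0 GPa, ρ = 8378 kg/m³
  option D: E = 108.5 GPa, ρ = 4520 kg/m³
  option D: M = 2.30×10⁻³
  option L: M = 1.73×10⁻³
  option J: M = 1.72×10⁻³
Option D ranks first.

option D, M = 2.30×10⁻³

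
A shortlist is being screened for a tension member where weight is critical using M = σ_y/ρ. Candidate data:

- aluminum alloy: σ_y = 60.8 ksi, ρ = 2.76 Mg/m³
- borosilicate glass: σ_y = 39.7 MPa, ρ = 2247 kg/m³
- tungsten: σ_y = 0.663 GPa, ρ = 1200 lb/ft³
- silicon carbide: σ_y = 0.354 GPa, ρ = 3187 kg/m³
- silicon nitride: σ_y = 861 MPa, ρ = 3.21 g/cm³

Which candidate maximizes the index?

Normalizing units and computing the index:
  aluminum alloy: σ_y = 419.2 MPa, ρ = 2760 kg/m³
  borosilicate glass: σ_y = 39.70 MPa, ρ = 2247 kg/m³
  tungsten: σ_y = 663.0 MPa, ρ = 19220 kg/m³
  silicon carbide: σ_y = 354.0 MPa, ρ = 3187 kg/m³
  silicon nitride: σ_y = 861.0 MPa, ρ = 3210 kg/m³
  silicon nitride: M = 268 kN·m/kg
  aluminum alloy: M = 152 kN·m/kg
  silicon carbide: M = 111 kN·m/kg
  tungsten: M = 34.5 kN·m/kg
  borosilicate glass: M = 17.7 kN·m/kg
The maximum is for silicon nitride.

silicon nitride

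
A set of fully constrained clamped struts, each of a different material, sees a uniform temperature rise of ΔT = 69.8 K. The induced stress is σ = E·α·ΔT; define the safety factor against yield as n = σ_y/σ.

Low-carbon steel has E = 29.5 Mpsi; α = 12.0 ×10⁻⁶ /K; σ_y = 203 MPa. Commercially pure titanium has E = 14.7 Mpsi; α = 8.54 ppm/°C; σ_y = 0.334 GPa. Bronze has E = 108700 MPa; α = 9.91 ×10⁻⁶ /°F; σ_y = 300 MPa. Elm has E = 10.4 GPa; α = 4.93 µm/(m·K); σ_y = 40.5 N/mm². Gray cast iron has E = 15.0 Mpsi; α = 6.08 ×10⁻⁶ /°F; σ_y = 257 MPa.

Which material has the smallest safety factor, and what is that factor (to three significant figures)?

low-carbon steel, n = 1.19

With everything in SI (GPa, ×10⁻⁶/K, MPa):
  low-carbon steel: E = 203.4, α = 12.0, σ_y = 203.0 → σ = 170 MPa, n = 1.19
  commercially pure titanium: E = 101.4, α = 8.54, σ_y = 334.0 → σ = 60.4 MPa, n = 5.53
  bronze: E = 108.7, α = 17.8, σ_y = 300.0 → σ = 135 MPa, n = 2.22
  elm: E = 10.40, α = 4.93, σ_y = 40.50 → σ = 3.58 MPa, n = 11.3
  gray cast iron: E = 103.4, α = 10.9, σ_y = 257.0 → σ = 79.0 MPa, n = 3.25
The minimum is low-carbon steel at n = 1.19.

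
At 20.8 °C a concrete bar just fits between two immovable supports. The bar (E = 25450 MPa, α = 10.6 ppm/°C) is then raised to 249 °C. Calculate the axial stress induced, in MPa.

E = 25450 MPa = 25.45 GPa.
ΔT = 228.2 K. Constrained thermal stress σ = E·α·ΔT = 25.45×10³ MPa × 10.6×10⁻⁶ × 228.2 = 61.6 MPa (compressive).

61.6 MPa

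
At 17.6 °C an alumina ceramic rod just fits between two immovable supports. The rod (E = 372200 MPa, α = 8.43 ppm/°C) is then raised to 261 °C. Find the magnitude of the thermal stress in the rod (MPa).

764 MPa

E = 372200 MPa = 372.2 GPa.
ΔT = 243.4 K. Constrained thermal stress σ = E·α·ΔT = 372.2×10³ MPa × 8.43×10⁻⁶ × 243.4 = 764 MPa (compressive).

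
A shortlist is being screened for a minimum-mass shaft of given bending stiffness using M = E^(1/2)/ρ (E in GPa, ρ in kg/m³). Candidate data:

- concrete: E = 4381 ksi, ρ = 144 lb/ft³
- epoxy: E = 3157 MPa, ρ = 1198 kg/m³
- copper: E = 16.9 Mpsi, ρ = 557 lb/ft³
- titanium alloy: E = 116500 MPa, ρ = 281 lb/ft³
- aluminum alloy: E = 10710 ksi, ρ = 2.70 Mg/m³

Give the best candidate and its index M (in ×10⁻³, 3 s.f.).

In SI units:
  concrete: E = 30.21 GPa, ρ = 2307 kg/m³
  epoxy: E = 3.157 GPa, ρ = 1198 kg/m³
  copper: E = 116.5 GPa, ρ = 8922 kg/m³
  titanium alloy: E = 116.5 GPa, ρ = 4501 kg/m³
  aluminum alloy: E = 73.84 GPa, ρ = 2700 kg/m³
  aluminum alloy: M = 3.18×10⁻³
  titanium alloy: M = 2.40×10⁻³
  concrete: M = 2.38×10⁻³
  epoxy: M = 1.48×10⁻³
  copper: M = 1.21×10⁻³
The maximum is for aluminum alloy.

aluminum alloy, M = 3.18×10⁻³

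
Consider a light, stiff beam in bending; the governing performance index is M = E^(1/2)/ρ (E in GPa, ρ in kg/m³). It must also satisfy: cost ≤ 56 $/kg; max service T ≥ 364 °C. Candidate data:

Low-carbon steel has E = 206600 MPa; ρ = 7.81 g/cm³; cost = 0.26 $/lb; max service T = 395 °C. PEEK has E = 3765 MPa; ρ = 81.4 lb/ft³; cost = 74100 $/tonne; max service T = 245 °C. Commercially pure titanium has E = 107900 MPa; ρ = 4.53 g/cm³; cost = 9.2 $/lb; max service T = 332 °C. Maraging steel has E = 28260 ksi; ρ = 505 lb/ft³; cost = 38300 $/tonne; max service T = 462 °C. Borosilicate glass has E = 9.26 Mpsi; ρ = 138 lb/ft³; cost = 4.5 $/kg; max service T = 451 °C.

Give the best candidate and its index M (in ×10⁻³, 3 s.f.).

borosilicate glass, M = 3.61×10⁻³

Screen on constraints: cost ≤ 56 $/kg; max service T ≥ 364 °C. Survivors: low-carbon steel, maraging steel, borosilicate glass.
After converting to SI:
  low-carbon steel: E = 206.6 GPa, ρ = 7810 kg/m³
  maraging steel: E = 194.8 GPa, ρ = 8089 kg/m³
  borosilicate glass: E = 63.85 GPa, ρ = 2211 kg/m³
  borosilicate glass: M = 3.61×10⁻³
  low-carbon steel: M = 1.84×10⁻³
  maraging steel: M = 1.73×10⁻³
The maximum is for borosilicate glass.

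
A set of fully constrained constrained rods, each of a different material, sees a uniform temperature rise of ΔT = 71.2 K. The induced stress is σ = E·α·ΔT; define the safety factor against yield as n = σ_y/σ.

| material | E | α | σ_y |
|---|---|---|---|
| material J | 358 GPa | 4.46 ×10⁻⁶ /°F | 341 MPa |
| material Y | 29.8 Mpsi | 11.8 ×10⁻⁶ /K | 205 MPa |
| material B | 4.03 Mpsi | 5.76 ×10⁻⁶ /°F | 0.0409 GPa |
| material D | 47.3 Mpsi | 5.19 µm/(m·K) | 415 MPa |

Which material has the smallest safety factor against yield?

material Y

Converting E to GPa, α to ×10⁻⁶/K, σ_y to MPa, then σ and n for each:
  material J: E = 358.0, α = 8.03, σ_y = 341.0 → σ = 205 MPa, n = 1.67
  material Y: E = 205.5, α = 11.8, σ_y = 205.0 → σ = 173 MPa, n = 1.19
  material B: E = 27.79, α = 10.4, σ_y = 40.90 → σ = 20.5 MPa, n = 1.99
  material D: E = 326.1, α = 5.19, σ_y = 415.0 → σ = 121 MPa, n = 3.44
The minimum is material Y at n = 1.19.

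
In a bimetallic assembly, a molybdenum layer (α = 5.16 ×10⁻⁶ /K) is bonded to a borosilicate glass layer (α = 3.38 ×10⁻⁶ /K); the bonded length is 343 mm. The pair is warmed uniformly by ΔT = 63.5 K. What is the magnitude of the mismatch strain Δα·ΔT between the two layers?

Δα = |5.16 − 3.38|×10⁻⁶/K = 1.78×10⁻⁶/K.
Mismatch strain = Δα·ΔT = 1.78×10⁻⁶ × 63.5 = 1.13×10⁻⁴.

1.13×10⁻⁴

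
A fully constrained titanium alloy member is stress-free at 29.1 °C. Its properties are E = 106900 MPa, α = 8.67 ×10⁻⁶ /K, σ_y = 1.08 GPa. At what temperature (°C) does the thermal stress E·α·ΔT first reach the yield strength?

1190 °C

E = 106900 MPa = 106.9 GPa.
σ_y = 1.08 GPa = 1080 MPa.
E·α·ΔT = 1080 MPa ⇒ ΔT = 1080 / (106.9×10³ × 8.67×10⁻⁶) = 1165 K.
T = 29.1 + 1165 = 1194 °C.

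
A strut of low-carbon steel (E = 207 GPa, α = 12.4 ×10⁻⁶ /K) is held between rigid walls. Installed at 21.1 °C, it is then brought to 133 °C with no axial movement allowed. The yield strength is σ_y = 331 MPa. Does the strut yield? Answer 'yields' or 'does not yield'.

ΔT = 111.9 K. Constrained thermal stress σ = E·α·ΔT = 207.0×10³ MPa × 12.4×10⁻⁶ × 111.9 = 287 MPa (compressive).
Compare to σ_y = 331 MPa: σ < σ_y, so it does not yield.

does not yield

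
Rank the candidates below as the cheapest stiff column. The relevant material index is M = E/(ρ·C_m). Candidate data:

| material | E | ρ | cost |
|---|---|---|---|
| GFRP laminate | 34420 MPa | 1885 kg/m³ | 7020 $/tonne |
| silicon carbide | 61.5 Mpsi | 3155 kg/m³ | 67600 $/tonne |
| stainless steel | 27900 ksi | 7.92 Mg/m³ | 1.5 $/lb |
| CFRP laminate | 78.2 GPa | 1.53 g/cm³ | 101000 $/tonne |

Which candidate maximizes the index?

stainless steel

After converting to SI:
  GFRP laminate: E = 34.42 GPa, ρ = 1885 kg/m³, cost = 7.020 $/kg
  silicon carbide: E = 424.0 GPa, ρ = 3155 kg/m³, cost = 67.60 $/kg
  stainless steel: E = 192.4 GPa, ρ = 7920 kg/m³, cost = 3.307 $/kg
  CFRP laminate: E = 78.20 GPa, ρ = 1530 kg/m³, cost = 101.0 $/kg
  stainless steel: M = 7.34 MN·m per $
  GFRP laminate: M = 2.60 MN·m per $
  silicon carbide: M = 1.99 MN·m per $
  CFRP laminate: M = 0.506 MN·m per $
The maximum is for stainless steel.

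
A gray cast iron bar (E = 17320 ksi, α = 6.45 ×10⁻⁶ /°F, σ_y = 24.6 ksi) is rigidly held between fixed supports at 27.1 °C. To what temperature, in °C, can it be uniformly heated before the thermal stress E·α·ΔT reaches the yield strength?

E = 17320 ksi = 119.4 GPa.
α = 6.45×10⁻⁶/°F × 9/5 = 11.6×10⁻⁶/K.
σ_y = 24.6 ksi = 169.6 MPa.
E·α·ΔT = 169.6 MPa ⇒ ΔT = 169.6 / (119.4×10³ × 11.6×10⁻⁶) = 122.3 K.
T = 27.1 + 122.3 = 149.4 °C.

149 °C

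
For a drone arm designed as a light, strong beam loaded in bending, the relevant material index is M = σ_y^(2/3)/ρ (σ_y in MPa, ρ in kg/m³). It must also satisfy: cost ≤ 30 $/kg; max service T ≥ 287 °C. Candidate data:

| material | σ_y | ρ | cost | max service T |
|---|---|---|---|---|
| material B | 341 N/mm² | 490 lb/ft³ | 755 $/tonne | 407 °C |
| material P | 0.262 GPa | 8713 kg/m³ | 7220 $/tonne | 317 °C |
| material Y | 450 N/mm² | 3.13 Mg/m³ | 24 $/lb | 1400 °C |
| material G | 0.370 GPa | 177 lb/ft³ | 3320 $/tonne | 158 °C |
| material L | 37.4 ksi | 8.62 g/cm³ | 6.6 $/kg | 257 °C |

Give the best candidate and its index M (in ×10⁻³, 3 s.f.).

Screen on constraints: cost ≤ 30 $/kg; max service T ≥ 287 °C. Survivors: material B, material P.
Normalizing units and computing the index:
  material B: σ_y = 341.0 MPa, ρ = 7849 kg/m³
  material P: σ_y = 262.0 MPa, ρ = 8713 kg/m³
  material B: M = 6.22×10⁻³
  material P: M = 4.70×10⁻³
The maximum is for material B.

material B, M = 6.22×10⁻³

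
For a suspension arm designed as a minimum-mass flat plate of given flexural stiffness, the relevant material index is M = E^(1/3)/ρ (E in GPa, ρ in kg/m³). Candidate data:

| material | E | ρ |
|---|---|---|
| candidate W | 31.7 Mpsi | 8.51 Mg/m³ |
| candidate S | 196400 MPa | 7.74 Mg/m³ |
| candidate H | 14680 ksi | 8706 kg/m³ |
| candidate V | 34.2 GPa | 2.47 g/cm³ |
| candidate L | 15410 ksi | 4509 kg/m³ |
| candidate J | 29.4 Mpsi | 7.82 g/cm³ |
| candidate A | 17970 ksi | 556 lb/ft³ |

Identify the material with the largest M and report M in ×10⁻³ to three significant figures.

candidate V, M = 1.31×10⁻³

In SI units:
  candidate W: E = 218.6 GPa, ρ = 8510 kg/m³
  candidate S: E = 196.4 GPa, ρ = 7740 kg/m³
  candidate H: E = 101.2 GPa, ρ = 8706 kg/m³
  candidate V: E = 34.20 GPa, ρ = 2470 kg/m³
  candidate L: E = 106.2 GPa, ρ = 4509 kg/m³
  candidate J: E = 202.7 GPa, ρ = 7820 kg/m³
  candidate A: E = 123.9 GPa, ρ = 8906 kg/m³
  candidate V: M = 1.31×10⁻³
  candidate L: M = 1.05×10⁻³
  candidate J: M = 0.751×10⁻³
  candidate S: M = 0.751×10⁻³
  candidate W: M = 0.708×10⁻³
  candidate A: M = 0.560×10⁻³
  candidate H: M = 0.535×10⁻³
Candidate V ranks first.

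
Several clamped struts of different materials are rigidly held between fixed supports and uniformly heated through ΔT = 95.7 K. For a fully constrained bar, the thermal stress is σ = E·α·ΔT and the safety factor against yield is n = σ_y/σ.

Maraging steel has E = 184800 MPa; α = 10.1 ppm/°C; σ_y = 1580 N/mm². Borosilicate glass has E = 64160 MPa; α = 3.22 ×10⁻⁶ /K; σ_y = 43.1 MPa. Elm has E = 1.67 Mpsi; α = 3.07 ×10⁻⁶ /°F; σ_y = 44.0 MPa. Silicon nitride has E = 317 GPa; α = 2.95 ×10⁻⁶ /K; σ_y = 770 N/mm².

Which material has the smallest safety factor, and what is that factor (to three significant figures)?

With everything in SI (GPa, ×10⁻⁶/K, MPa):
  maraging steel: E = 184.8, α = 10.1, σ_y = 1580 → σ = 179 MPa, n = 8.85
  borosilicate glass: E = 64.16, α = 3.22, σ_y = 43.10 → σ = 19.8 MPa, n = 2.18
  elm: E = 11.51, α = 5.53, σ_y = 44.00 → σ = 6.09 MPa, n = 7.23
  silicon nitride: E = 317.0, α = 2.95, σ_y = 770.0 → σ = 89.5 MPa, n = 8.60
Borosilicate glass has the lowest safety factor, n = 2.18.

borosilicate glass, n = 2.18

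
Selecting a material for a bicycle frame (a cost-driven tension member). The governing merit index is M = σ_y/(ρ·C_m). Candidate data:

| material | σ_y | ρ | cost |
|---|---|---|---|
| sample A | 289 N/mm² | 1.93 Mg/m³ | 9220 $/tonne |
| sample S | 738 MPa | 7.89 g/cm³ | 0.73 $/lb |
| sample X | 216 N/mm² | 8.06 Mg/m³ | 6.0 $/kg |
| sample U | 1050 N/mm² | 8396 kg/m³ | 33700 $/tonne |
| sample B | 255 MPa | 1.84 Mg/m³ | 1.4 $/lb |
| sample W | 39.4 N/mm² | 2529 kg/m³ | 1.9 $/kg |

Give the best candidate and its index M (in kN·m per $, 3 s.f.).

sample S, M = 58.1 kN·m per $

Convert each candidate to consistent units, then evaluate M:
  sample A: σ_y = 289.0 MPa, ρ = 1930 kg/m³, cost = 9.220 $/kg
  sample S: σ_y = 738.0 MPa, ρ = 7890 kg/m³, cost = 1.609 $/kg
  sample X: σ_y = 216.0 MPa, ρ = 8060 kg/m³, cost = 6.000 $/kg
  sample U: σ_y = 1050 MPa, ρ = 8396 kg/m³, cost = 33.70 $/kg
  sample B: σ_y = 255.0 MPa, ρ = 1840 kg/m³, cost = 3.086 $/kg
  sample W: σ_y = 39.40 MPa, ρ = 2529 kg/m³, cost = 1.900 $/kg
  sample S: M = 58.1 kN·m per $
  sample B: M = 44.9 kN·m per $
  sample A: M = 16.2 kN·m per $
  sample W: M = 8.20 kN·m per $
  sample X: M = 4.47 kN·m per $
  sample U: M = 3.71 kN·m per $
Sample S ranks first.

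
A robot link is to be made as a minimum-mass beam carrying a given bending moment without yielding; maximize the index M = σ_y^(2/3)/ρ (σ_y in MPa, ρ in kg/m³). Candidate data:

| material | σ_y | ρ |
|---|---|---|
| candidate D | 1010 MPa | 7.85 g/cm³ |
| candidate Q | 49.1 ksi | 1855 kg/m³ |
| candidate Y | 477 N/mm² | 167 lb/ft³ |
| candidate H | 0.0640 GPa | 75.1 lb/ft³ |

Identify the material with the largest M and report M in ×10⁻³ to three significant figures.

Normalizing units and computing the index:
  candidate D: σ_y = 1010 MPa, ρ = 7850 kg/m³
  candidate Q: σ_y = 338.5 MPa, ρ = 1855 kg/m³
  candidate Y: σ_y = 477.0 MPa, ρ = 2675 kg/m³
  candidate H: σ_y = 64.00 MPa, ρ = 1203 kg/m³
  candidate Q: M = 26.2×10⁻³
  candidate Y: M = 22.8×10⁻³
  candidate H: M = 13.3×10⁻³
  candidate D: M = 12.8×10⁻³
The maximum is for candidate Q.

candidate Q, M = 26.2×10⁻³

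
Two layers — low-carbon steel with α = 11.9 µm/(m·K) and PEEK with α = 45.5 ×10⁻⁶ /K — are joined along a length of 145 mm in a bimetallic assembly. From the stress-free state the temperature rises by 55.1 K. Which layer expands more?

PEEK

α(low-carbon steel) = 11.9×10⁻⁶/K vs α(PEEK) = 45.5×10⁻⁶/K.
Higher α expands more for the same ΔT: PEEK.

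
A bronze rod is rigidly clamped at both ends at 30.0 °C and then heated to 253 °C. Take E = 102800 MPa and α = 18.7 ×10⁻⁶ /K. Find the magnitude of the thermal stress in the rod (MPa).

429 MPa

E = 102800 MPa = 102.8 GPa.
ΔT = 223.0 K. Constrained thermal stress σ = E·α·ΔT = 102.8×10³ MPa × 18.7×10⁻⁶ × 223.0 = 429 MPa (compressive).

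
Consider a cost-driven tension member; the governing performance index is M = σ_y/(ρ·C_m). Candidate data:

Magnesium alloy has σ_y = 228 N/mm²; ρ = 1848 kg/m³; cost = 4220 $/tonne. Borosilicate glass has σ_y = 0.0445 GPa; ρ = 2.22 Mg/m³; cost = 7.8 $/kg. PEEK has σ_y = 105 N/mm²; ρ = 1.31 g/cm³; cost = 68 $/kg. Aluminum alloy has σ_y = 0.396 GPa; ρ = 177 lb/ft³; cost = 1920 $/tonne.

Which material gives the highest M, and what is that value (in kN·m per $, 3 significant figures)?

Normalizing units and computing the index:
  magnesium alloy: σ_y = 228.0 MPa, ρ = 1848 kg/m³, cost = 4.220 $/kg
  borosilicate glass: σ_y = 44.50 MPa, ρ = 2220 kg/m³, cost = 7.800 $/kg
  PEEK: σ_y = 105.0 MPa, ρ = 1310 kg/m³, cost = 68.00 $/kg
  aluminum alloy: σ_y = 396.0 MPa, ρ = 2835 kg/m³, cost = 1.920 $/kg
  aluminum alloy: M = 72.7 kN·m per $
  magnesium alloy: M = 29.2 kN·m per $
  borosilicate glass: M = 2.57 kN·m per $
  PEEK: M = 1.18 kN·m per $
The maximum is for aluminum alloy.

aluminum alloy, M = 72.7 kN·m per $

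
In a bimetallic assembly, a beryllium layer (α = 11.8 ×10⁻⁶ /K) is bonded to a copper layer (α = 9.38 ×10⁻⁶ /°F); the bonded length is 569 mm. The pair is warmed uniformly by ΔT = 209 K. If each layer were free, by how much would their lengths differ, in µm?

copper: α = 9.38×10⁻⁶/°F × 9/5 = 16.9×10⁻⁶/K.
Δα = |11.8 − 16.9|×10⁻⁶/K = 5.08×10⁻⁶/K.
ΔL_mismatch = Δα·L·ΔT = 5.08×10⁻⁶ × 569.0 mm × 209.0 K = 605 µm.

605 µm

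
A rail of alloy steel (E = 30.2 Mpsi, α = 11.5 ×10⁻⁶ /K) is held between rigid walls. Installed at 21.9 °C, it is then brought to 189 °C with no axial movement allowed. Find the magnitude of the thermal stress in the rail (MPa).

400 MPa

E = 30.2 Mpsi = 208.2 GPa.
ΔT = 167.1 K. Constrained thermal stress σ = E·α·ΔT = 208.2×10³ MPa × 11.5×10⁻⁶ × 167.1 = 400 MPa (compressive).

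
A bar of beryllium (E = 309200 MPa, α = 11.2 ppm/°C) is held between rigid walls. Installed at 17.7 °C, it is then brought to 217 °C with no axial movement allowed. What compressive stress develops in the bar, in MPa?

E = 309200 MPa = 309.2 GPa.
ΔT = 199.3 K. Constrained thermal stress σ = E·α·ΔT = 309.2×10³ MPa × 11.2×10⁻⁶ × 199.3 = 690 MPa (compressive).

690 MPa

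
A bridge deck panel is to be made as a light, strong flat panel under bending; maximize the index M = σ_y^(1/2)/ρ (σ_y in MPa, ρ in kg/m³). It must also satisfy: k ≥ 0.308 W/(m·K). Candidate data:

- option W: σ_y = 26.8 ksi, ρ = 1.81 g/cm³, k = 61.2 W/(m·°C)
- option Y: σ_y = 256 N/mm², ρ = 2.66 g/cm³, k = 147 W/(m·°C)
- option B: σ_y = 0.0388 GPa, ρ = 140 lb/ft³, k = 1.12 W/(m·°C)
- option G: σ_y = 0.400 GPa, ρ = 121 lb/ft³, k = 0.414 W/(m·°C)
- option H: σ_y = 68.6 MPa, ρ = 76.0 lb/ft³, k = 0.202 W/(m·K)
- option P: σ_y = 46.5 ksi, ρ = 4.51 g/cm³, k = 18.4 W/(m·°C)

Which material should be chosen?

Screen on constraints: k ≥ 0.308 W/(m·K). Survivors: option W, option Y, option B, option G, option P.
Putting every candidate on a common basis:
  option W: σ_y = 184.8 MPa, ρ = 1810 kg/m³
  option Y: σ_y = 256.0 MPa, ρ = 2660 kg/m³
  option B: σ_y = 38.80 MPa, ρ = 2243 kg/m³
  option G: σ_y = 400.0 MPa, ρ = 1938 kg/m³
  option P: σ_y = 320.6 MPa, ρ = 4510 kg/m³
  option G: M = 10.3×10⁻³
  option W: M = 7.51×10⁻³
  option Y: M = 6.02×10⁻³
  option P: M = 3.97×10⁻³
  option B: M = 2.78×10⁻³
Option G ranks first.

option G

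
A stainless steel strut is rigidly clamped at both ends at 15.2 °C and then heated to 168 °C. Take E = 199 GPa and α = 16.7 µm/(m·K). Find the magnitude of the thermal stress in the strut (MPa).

508 MPa

ΔT = 152.8 K. Constrained thermal stress σ = E·α·ΔT = 199.0×10³ MPa × 16.7×10⁻⁶ × 152.8 = 508 MPa (compressive).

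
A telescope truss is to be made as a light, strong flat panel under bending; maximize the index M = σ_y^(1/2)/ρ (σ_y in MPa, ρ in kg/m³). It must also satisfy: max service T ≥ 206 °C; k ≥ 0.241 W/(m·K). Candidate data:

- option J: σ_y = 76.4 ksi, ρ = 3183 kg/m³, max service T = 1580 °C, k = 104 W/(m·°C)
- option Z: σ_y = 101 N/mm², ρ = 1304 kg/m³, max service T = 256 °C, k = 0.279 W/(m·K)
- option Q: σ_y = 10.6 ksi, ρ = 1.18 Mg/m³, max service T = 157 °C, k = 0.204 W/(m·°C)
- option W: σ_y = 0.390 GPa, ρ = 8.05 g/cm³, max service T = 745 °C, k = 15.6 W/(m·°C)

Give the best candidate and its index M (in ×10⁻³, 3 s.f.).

option Z, M = 7.71×10⁻³

Screen on constraints: max service T ≥ 206 °C; k ≥ 0.241 W/(m·K). Survivors: option J, option Z, option W.
Putting every candidate on a common basis:
  option J: σ_y = 526.8 MPa, ρ = 3183 kg/m³
  option Z: σ_y = 101.0 MPa, ρ = 1304 kg/m³
  option W: σ_y = 390.0 MPa, ρ = 8050 kg/m³
  option Z: M = 7.71×10⁻³
  option J: M = 7.21×10⁻³
  option W: M = 2.45×10⁻³
The maximum is for option Z.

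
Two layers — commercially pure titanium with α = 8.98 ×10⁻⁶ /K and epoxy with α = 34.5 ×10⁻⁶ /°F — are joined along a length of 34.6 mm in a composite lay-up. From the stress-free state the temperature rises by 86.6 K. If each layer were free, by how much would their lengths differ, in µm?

159 µm

epoxy: α = 34.5×10⁻⁶/°F × 9/5 = 62.1×10⁻⁶/K.
Δα = |8.98 − 62.1|×10⁻⁶/K = 53.1×10⁻⁶/K.
ΔL_mismatch = Δα·L·ΔT = 53.1×10⁻⁶ × 34.6 mm × 86.6 K = 159 µm.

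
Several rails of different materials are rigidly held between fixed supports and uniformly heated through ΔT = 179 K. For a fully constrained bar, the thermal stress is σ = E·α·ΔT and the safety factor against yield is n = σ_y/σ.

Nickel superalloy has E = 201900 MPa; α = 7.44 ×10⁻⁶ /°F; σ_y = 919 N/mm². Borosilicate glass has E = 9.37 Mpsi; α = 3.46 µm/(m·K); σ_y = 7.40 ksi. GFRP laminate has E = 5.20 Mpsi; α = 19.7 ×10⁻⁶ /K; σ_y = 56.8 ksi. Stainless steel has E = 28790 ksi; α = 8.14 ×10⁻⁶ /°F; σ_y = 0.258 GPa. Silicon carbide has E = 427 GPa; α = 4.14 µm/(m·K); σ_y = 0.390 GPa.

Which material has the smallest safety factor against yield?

stainless steel

Converting E to GPa, α to ×10⁻⁶/K, σ_y to MPa, then σ and n for each:
  nickel superalloy: E = 201.9, α = 13.4, σ_y = 919.0 → σ = 484 MPa, n = 1.90
  borosilicate glass: E = 64.60, α = 3.46, σ_y = 51.02 → σ = 40.0 MPa, n = 1.28
  GFRP laminate: E = 35.85, α = 19.7, σ_y = 391.6 → σ = 126 MPa, n = 3.10
  stainless steel: E = 198.5, α = 14.7, σ_y = 258.0 → σ = 521 MPa, n = 0.496
  silicon carbide: E = 427.0, α = 4.14, σ_y = 390.0 → σ = 316 MPa, n = 1.23
Smallest n: stainless steel with n = 0.496.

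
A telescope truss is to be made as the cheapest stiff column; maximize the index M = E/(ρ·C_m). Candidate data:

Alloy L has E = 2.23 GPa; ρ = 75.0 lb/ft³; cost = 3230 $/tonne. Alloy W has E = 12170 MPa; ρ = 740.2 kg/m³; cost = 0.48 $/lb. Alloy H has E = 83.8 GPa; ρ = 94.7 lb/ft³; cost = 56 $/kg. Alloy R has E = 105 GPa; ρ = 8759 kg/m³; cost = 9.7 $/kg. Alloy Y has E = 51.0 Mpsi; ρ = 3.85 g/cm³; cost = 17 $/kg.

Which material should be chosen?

alloy W

In SI units:
  alloy L: E = 2.230 GPa, ρ = 1201 kg/m³, cost = 3.230 $/kg
  alloy W: E = 12.17 GPa, ρ = 740.2 kg/m³, cost = 1.058 $/kg
  alloy H: E = 83.80 GPa, ρ = 1517 kg/m³, cost = 56.00 $/kg
  alloy R: E = 105.0 GPa, ρ = 8759 kg/m³, cost = 9.700 $/kg
  alloy Y: E = 351.6 GPa, ρ = 3850 kg/m³, cost = 17.00 $/kg
  alloy W: M = 15.5 MN·m per $
  alloy Y: M = 5.37 MN·m per $
  alloy R: M = 1.24 MN·m per $
  alloy H: M = 0.986 MN·m per $
  alloy L: M = 0.575 MN·m per $
Alloy W has the largest M.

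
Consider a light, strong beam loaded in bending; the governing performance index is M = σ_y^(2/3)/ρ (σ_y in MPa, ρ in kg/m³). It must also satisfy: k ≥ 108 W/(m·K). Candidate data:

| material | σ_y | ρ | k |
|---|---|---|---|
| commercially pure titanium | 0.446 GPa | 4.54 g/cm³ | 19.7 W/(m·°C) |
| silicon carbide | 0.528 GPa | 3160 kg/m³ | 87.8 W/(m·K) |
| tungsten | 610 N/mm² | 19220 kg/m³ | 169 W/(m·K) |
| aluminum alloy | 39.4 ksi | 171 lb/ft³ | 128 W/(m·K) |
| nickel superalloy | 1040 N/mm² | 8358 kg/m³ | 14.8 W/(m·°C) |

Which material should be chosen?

Screen on constraints: k ≥ 108 W/(m·K). Survivors: tungsten, aluminum alloy.
Normalizing units and computing the index:
  tungsten: σ_y = 610.0 MPa, ρ = 19220 kg/m³
  aluminum alloy: σ_y = 271.7 MPa, ρ = 2739 kg/m³
  aluminum alloy: M = 15.3×10⁻³
  tungsten: M = 3.74×10⁻³
Highest index: aluminum alloy.

aluminum alloy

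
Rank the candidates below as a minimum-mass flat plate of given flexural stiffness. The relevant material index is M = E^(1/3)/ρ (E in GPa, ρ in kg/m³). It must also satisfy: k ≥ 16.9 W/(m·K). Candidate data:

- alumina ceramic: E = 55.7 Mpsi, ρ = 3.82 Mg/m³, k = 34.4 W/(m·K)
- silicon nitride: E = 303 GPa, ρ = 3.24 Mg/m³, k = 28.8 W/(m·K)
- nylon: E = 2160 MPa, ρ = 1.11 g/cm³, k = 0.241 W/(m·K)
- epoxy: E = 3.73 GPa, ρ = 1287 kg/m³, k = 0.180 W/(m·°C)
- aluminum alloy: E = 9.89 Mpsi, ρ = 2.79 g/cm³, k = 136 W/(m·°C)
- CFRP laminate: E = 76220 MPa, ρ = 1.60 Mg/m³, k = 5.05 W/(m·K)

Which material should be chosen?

Screen on constraints: k ≥ 16.9 W/(m·K). Survivors: alumina ceramic, silicon nitride, aluminum alloy.
In SI units:
  alumina ceramic: E = 384.0 GPa, ρ = 3820 kg/m³
  silicon nitride: E = 303.0 GPa, ρ = 3240 kg/m³
  aluminum alloy: E = 68.19 GPa, ρ = 2790 kg/m³
  silicon nitride: M = 2.07×10⁻³
  alumina ceramic: M = 1.90×10⁻³
  aluminum alloy: M = 1.46×10⁻³
Highest index: silicon nitride.

silicon nitride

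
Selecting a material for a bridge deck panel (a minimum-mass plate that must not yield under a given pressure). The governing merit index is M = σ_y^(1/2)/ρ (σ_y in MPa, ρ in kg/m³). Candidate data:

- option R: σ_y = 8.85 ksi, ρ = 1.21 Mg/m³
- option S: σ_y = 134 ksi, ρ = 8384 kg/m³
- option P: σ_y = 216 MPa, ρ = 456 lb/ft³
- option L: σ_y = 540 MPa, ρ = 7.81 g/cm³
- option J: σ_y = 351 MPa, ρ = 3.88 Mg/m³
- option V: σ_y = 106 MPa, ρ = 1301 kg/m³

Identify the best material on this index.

option V

In SI units:
  option R: σ_y = 61.02 MPa, ρ = 1210 kg/m³
  option S: σ_y = 923.9 MPa, ρ = 8384 kg/m³
  option P: σ_y = 216.0 MPa, ρ = 7304 kg/m³
  option L: σ_y = 540.0 MPa, ρ = 7810 kg/m³
  option J: σ_y = 351.0 MPa, ρ = 3880 kg/m³
  option V: σ_y = 106.0 MPa, ρ = 1301 kg/m³
  option V: M = 7.91×10⁻³
  option R: M = 6.46×10⁻³
  option J: M = 4.83×10⁻³
  option S: M = 3.63×10⁻³
  option L: M = 2.98×10⁻³
  option P: M = 2.01×10⁻³
Highest index: option V.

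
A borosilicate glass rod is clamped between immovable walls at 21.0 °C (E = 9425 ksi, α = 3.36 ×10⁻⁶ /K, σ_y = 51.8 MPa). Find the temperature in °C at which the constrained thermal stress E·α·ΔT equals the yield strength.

E = 9425 ksi = 64.98 GPa.
E·α·ΔT = 51.80 MPa ⇒ ΔT = 51.80 / (64.98×10³ × 3.36×10⁻⁶) = 237.2 K.
T = 21.0 + 237.2 = 258.2 °C.

258 °C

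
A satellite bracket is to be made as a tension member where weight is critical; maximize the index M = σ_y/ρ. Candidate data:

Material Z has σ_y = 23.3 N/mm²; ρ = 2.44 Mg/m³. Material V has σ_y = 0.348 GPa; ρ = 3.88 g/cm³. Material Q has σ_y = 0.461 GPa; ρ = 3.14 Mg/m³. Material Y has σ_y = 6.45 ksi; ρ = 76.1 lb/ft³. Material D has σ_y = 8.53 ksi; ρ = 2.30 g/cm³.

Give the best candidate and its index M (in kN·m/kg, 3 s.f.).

Normalizing units and computing the index:
  material Z: σ_y = 23.30 MPa, ρ = 2440 kg/m³
  material V: σ_y = 348.0 MPa, ρ = 3880 kg/m³
  material Q: σ_y = 461.0 MPa, ρ = 3140 kg/m³
  material Y: σ_y = 44.47 MPa, ρ = 1219 kg/m³
  material D: σ_y = 58.81 MPa, ρ = 2300 kg/m³
  material Q: M = 147 kN·m/kg
  material V: M = 89.7 kN·m/kg
  material Y: M = 36.5 kN·m/kg
  material D: M = 25.6 kN·m/kg
  material Z: M = 9.55 kN·m/kg
The maximum is for material Q.

material Q, M = 147 kN·m/kg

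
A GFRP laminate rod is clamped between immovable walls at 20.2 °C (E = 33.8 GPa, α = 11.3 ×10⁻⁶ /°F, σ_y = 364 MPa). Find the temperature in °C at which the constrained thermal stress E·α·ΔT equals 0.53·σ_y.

301 °C

α = 11.3×10⁻⁶/°F × 9/5 = 20.3×10⁻⁶/K.
E·α·ΔT = 192.9 MPa ⇒ ΔT = 192.9 / (33.80×10³ × 20.3×10⁻⁶) = 280.6 K.
T = 20.2 + 280.6 = 300.8 °C.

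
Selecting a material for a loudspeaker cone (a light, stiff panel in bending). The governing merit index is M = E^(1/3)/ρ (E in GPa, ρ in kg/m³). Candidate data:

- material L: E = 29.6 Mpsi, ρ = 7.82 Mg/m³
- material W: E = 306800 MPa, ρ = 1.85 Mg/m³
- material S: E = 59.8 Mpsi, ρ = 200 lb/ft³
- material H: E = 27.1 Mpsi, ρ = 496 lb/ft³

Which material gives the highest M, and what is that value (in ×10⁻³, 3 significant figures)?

After converting to SI:
  material L: E = 204.1 GPa, ρ = 7820 kg/m³
  material W: E = 306.8 GPa, ρ = 1850 kg/m³
  material S: E = 412.3 GPa, ρ = 3204 kg/m³
  material H: E = 186.8 GPa, ρ = 7945 kg/m³
  material W: M = 3.65×10⁻³
  material S: M = 2.32×10⁻³
  material L: M = 0.753×10⁻³
  material H: M = 0.720×10⁻³
Material W has the largest M.

material W, M = 3.65×10⁻³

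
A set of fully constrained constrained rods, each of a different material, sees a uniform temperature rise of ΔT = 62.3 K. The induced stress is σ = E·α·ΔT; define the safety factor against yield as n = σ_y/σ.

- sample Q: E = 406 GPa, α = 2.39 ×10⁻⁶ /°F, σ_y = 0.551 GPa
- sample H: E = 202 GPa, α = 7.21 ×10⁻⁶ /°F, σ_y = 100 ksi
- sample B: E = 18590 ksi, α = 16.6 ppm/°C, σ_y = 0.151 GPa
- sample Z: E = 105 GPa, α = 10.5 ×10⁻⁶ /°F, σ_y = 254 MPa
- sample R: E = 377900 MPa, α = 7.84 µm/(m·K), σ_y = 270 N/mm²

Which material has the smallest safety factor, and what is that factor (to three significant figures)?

Per material, after unit conversion:
  sample Q: E = 406.0, α = 4.30, σ_y = 551.0 → σ = 109 MPa, n = 5.06
  sample H: E = 202.0, α = 13.0, σ_y = 689.5 → σ = 163 MPa, n = 4.22
  sample B: E = 128.2, α = 16.6, σ_y = 151.0 → σ = 133 MPa, n = 1.14
  sample Z: E = 105.0, α = 18.9, σ_y = 254.0 → σ = 124 MPa, n = 2.05
  sample R: E = 377.9, α = 7.84, σ_y = 270.0 → σ = 185 MPa, n = 1.46
Sample B has the lowest safety factor, n = 1.14.

sample B, n = 1.14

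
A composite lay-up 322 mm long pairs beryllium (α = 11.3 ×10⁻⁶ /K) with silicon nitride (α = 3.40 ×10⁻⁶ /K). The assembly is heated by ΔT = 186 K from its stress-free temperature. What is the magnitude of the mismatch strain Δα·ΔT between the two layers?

Δα = |11.3 − 3.40|×10⁻⁶/K = 7.90×10⁻⁶/K.
Mismatch strain = Δα·ΔT = 7.90×10⁻⁶ × 186.0 = 1.47×10⁻³.

1.47×10⁻³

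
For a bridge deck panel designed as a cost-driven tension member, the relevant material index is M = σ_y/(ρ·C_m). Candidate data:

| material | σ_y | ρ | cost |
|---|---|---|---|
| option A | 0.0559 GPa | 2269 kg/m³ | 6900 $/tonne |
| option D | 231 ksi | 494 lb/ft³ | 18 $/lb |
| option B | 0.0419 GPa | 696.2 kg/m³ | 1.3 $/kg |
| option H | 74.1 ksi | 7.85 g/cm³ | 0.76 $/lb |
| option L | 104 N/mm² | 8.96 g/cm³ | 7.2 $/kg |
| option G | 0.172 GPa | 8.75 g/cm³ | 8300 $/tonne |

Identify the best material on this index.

Convert each candidate to consistent units, then evaluate M:
  option A: σ_y = 55.90 MPa, ρ = 2269 kg/m³, cost = 6.900 $/kg
  option D: σ_y = 1593 MPa, ρ = 7913 kg/m³, cost = 39.68 $/kg
  option B: σ_y = 41.90 MPa, ρ = 696.2 kg/m³, cost = 1.300 $/kg
  option H: σ_y = 510.9 MPa, ρ = 7850 kg/m³, cost = 1.675 $/kg
  option L: σ_y = 104.0 MPa, ρ = 8960 kg/m³, cost = 7.200 $/kg
  option G: σ_y = 172.0 MPa, ρ = 8750 kg/m³, cost = 8.300 $/kg
  option B: M = 46.3 kN·m per $
  option H: M = 38.8 kN·m per $
  option D: M = 5.07 kN·m per $
  option A: M = 3.57 kN·m per $
  option G: M = 2.37 kN·m per $
  option L: M = 1.61 kN·m per $
Option B has the largest M.

option B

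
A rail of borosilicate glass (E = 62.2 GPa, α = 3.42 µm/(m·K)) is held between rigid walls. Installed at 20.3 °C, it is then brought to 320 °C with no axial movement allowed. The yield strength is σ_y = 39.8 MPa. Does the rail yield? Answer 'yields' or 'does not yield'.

yields

ΔT = 299.7 K. Constrained thermal stress σ = E·α·ΔT = 62.20×10³ MPa × 3.42×10⁻⁶ × 299.7 = 63.8 MPa (compressive).
Compare to σ_y = 39.8 MPa: σ ≥ σ_y, so it yields.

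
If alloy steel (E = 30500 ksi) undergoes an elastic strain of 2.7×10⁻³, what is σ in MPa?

E = 30500 ksi = 210.3 GPa.
σ = E·ε = 210300 MPa × 2.7×10⁻³ = 568 MPa.

568 MPa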